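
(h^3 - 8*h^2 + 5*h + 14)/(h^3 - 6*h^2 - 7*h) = (h - 2)/h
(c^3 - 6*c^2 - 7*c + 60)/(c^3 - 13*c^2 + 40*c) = (c^2 - c - 12)/(c*(c - 8))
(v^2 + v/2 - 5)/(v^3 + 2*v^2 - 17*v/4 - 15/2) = 2/(2*v + 3)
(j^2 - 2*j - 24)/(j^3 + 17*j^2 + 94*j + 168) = (j - 6)/(j^2 + 13*j + 42)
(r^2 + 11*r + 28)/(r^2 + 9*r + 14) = (r + 4)/(r + 2)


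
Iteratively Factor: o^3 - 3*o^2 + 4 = (o - 2)*(o^2 - o - 2) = (o - 2)^2*(o + 1)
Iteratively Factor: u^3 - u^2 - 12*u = (u - 4)*(u^2 + 3*u) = u*(u - 4)*(u + 3)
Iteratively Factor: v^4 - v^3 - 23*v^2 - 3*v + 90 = (v + 3)*(v^3 - 4*v^2 - 11*v + 30) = (v - 5)*(v + 3)*(v^2 + v - 6) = (v - 5)*(v + 3)^2*(v - 2)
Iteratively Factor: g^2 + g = (g + 1)*(g)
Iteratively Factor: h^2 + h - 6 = (h - 2)*(h + 3)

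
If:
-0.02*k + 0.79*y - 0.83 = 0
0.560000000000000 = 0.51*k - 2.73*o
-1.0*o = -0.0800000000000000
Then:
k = 1.53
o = 0.08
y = 1.09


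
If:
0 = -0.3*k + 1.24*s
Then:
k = 4.13333333333333*s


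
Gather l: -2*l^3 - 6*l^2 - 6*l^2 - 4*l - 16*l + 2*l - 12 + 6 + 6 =-2*l^3 - 12*l^2 - 18*l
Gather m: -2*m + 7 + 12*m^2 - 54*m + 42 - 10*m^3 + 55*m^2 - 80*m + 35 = -10*m^3 + 67*m^2 - 136*m + 84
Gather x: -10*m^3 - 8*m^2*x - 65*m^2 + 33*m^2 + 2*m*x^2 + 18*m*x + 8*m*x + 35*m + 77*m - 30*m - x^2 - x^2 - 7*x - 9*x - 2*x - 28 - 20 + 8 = -10*m^3 - 32*m^2 + 82*m + x^2*(2*m - 2) + x*(-8*m^2 + 26*m - 18) - 40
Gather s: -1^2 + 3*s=3*s - 1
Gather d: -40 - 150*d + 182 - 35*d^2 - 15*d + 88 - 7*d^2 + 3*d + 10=-42*d^2 - 162*d + 240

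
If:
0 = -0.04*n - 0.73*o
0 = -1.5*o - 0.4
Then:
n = 4.87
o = -0.27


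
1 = 1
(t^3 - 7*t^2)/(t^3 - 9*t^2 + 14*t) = t/(t - 2)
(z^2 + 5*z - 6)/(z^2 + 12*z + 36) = (z - 1)/(z + 6)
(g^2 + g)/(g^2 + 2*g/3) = 3*(g + 1)/(3*g + 2)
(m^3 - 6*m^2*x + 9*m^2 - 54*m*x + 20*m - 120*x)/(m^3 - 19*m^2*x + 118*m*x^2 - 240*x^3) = (m^2 + 9*m + 20)/(m^2 - 13*m*x + 40*x^2)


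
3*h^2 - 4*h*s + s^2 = (-3*h + s)*(-h + s)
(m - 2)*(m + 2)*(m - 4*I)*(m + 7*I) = m^4 + 3*I*m^3 + 24*m^2 - 12*I*m - 112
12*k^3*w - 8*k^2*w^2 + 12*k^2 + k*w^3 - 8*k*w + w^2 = (-6*k + w)*(-2*k + w)*(k*w + 1)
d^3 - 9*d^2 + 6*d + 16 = (d - 8)*(d - 2)*(d + 1)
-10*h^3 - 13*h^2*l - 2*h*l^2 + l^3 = (-5*h + l)*(h + l)*(2*h + l)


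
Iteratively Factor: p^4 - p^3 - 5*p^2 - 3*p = (p - 3)*(p^3 + 2*p^2 + p) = p*(p - 3)*(p^2 + 2*p + 1) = p*(p - 3)*(p + 1)*(p + 1)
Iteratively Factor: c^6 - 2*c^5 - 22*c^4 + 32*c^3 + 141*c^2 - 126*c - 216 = (c - 4)*(c^5 + 2*c^4 - 14*c^3 - 24*c^2 + 45*c + 54) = (c - 4)*(c + 1)*(c^4 + c^3 - 15*c^2 - 9*c + 54) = (c - 4)*(c - 2)*(c + 1)*(c^3 + 3*c^2 - 9*c - 27) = (c - 4)*(c - 2)*(c + 1)*(c + 3)*(c^2 - 9) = (c - 4)*(c - 2)*(c + 1)*(c + 3)^2*(c - 3)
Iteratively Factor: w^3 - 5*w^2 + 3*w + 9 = (w + 1)*(w^2 - 6*w + 9) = (w - 3)*(w + 1)*(w - 3)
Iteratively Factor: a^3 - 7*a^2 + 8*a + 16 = (a - 4)*(a^2 - 3*a - 4) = (a - 4)*(a + 1)*(a - 4)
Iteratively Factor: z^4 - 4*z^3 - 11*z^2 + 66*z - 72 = (z + 4)*(z^3 - 8*z^2 + 21*z - 18) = (z - 3)*(z + 4)*(z^2 - 5*z + 6) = (z - 3)^2*(z + 4)*(z - 2)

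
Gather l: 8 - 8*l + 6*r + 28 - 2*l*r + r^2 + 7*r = l*(-2*r - 8) + r^2 + 13*r + 36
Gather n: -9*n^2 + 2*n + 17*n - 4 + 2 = -9*n^2 + 19*n - 2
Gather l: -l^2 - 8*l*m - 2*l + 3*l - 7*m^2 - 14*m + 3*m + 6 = -l^2 + l*(1 - 8*m) - 7*m^2 - 11*m + 6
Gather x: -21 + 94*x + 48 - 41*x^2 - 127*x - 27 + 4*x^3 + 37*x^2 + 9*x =4*x^3 - 4*x^2 - 24*x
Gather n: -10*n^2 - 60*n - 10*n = -10*n^2 - 70*n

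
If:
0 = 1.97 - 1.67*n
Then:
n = 1.18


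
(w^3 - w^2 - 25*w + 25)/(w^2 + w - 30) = (w^2 + 4*w - 5)/(w + 6)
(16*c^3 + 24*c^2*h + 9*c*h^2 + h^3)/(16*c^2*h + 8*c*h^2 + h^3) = (c + h)/h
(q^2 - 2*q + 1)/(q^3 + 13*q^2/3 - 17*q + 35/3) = 3*(q - 1)/(3*q^2 + 16*q - 35)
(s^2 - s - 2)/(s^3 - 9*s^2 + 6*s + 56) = (s^2 - s - 2)/(s^3 - 9*s^2 + 6*s + 56)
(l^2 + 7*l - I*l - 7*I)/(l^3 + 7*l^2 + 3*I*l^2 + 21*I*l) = (l - I)/(l*(l + 3*I))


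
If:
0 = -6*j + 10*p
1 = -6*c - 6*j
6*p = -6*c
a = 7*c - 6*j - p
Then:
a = 9/2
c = 1/4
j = -5/12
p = -1/4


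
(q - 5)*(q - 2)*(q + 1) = q^3 - 6*q^2 + 3*q + 10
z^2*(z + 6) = z^3 + 6*z^2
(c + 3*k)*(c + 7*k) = c^2 + 10*c*k + 21*k^2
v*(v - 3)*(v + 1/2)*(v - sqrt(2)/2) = v^4 - 5*v^3/2 - sqrt(2)*v^3/2 - 3*v^2/2 + 5*sqrt(2)*v^2/4 + 3*sqrt(2)*v/4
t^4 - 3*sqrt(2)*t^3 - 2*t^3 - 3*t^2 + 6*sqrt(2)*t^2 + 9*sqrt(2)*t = t*(t - 3)*(t + 1)*(t - 3*sqrt(2))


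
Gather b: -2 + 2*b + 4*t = 2*b + 4*t - 2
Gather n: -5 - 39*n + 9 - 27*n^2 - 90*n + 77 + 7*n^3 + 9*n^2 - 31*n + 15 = 7*n^3 - 18*n^2 - 160*n + 96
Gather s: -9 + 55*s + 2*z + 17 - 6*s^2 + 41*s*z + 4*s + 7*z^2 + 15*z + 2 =-6*s^2 + s*(41*z + 59) + 7*z^2 + 17*z + 10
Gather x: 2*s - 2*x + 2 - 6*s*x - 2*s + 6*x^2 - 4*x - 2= 6*x^2 + x*(-6*s - 6)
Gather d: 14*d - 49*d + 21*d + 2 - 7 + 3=-14*d - 2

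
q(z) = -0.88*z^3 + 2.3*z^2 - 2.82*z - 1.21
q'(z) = -2.64*z^2 + 4.6*z - 2.82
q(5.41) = -88.49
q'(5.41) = -55.20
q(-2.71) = 40.84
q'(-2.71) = -34.67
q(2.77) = -10.08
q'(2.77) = -10.33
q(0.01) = -1.24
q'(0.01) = -2.77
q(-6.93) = 421.66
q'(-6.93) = -161.48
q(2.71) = -9.47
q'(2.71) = -9.74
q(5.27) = -80.99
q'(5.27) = -51.90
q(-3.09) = 55.43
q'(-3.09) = -42.24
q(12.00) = -1224.49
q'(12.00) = -327.78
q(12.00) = -1224.49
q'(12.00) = -327.78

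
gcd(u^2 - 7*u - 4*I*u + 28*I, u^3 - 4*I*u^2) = u - 4*I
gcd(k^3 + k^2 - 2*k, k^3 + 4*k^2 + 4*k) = k^2 + 2*k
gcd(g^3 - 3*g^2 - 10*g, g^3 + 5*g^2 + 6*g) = g^2 + 2*g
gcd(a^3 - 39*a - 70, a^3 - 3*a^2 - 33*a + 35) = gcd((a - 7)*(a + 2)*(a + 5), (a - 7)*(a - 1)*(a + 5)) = a^2 - 2*a - 35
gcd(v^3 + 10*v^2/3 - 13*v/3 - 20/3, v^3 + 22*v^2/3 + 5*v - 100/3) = v^2 + 7*v/3 - 20/3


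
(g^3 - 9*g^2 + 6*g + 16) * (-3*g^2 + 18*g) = -3*g^5 + 45*g^4 - 180*g^3 + 60*g^2 + 288*g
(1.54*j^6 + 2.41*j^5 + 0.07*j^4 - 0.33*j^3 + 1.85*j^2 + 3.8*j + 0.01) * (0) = 0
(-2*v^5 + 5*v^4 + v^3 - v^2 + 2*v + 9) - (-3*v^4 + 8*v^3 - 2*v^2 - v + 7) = -2*v^5 + 8*v^4 - 7*v^3 + v^2 + 3*v + 2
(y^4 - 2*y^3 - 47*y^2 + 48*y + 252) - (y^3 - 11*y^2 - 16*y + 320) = y^4 - 3*y^3 - 36*y^2 + 64*y - 68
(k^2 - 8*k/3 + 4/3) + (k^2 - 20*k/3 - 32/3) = 2*k^2 - 28*k/3 - 28/3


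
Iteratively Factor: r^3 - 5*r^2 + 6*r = (r - 3)*(r^2 - 2*r) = r*(r - 3)*(r - 2)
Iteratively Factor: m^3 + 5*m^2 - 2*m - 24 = (m + 4)*(m^2 + m - 6) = (m + 3)*(m + 4)*(m - 2)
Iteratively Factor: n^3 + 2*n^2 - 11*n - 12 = (n - 3)*(n^2 + 5*n + 4) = (n - 3)*(n + 1)*(n + 4)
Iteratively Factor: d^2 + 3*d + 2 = (d + 1)*(d + 2)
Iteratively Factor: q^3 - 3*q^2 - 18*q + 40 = (q - 5)*(q^2 + 2*q - 8) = (q - 5)*(q + 4)*(q - 2)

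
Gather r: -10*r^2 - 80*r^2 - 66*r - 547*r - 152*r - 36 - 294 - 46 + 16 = -90*r^2 - 765*r - 360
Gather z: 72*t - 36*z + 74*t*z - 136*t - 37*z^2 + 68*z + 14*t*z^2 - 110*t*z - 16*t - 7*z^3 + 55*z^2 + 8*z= -80*t - 7*z^3 + z^2*(14*t + 18) + z*(40 - 36*t)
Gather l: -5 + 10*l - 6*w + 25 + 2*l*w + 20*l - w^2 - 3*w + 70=l*(2*w + 30) - w^2 - 9*w + 90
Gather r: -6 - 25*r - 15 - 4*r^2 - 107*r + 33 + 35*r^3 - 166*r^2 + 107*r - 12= 35*r^3 - 170*r^2 - 25*r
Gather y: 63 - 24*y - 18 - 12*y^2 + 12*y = -12*y^2 - 12*y + 45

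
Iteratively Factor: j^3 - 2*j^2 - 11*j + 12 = (j - 1)*(j^2 - j - 12) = (j - 4)*(j - 1)*(j + 3)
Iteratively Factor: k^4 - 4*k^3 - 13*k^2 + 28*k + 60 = (k - 5)*(k^3 + k^2 - 8*k - 12) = (k - 5)*(k + 2)*(k^2 - k - 6) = (k - 5)*(k + 2)^2*(k - 3)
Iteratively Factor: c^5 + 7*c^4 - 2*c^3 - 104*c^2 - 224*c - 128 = (c + 2)*(c^4 + 5*c^3 - 12*c^2 - 80*c - 64) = (c + 1)*(c + 2)*(c^3 + 4*c^2 - 16*c - 64) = (c - 4)*(c + 1)*(c + 2)*(c^2 + 8*c + 16) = (c - 4)*(c + 1)*(c + 2)*(c + 4)*(c + 4)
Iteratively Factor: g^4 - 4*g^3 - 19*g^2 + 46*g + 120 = (g + 3)*(g^3 - 7*g^2 + 2*g + 40) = (g + 2)*(g + 3)*(g^2 - 9*g + 20) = (g - 5)*(g + 2)*(g + 3)*(g - 4)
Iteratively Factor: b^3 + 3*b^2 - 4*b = (b - 1)*(b^2 + 4*b) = (b - 1)*(b + 4)*(b)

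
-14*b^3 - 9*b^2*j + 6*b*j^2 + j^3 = (-2*b + j)*(b + j)*(7*b + j)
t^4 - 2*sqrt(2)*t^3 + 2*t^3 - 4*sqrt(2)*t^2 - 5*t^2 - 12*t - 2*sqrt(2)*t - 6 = (t + 1)^2*(t - 3*sqrt(2))*(t + sqrt(2))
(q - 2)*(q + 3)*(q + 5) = q^3 + 6*q^2 - q - 30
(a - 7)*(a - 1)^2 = a^3 - 9*a^2 + 15*a - 7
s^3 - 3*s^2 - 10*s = s*(s - 5)*(s + 2)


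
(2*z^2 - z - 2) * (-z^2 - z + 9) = -2*z^4 - z^3 + 21*z^2 - 7*z - 18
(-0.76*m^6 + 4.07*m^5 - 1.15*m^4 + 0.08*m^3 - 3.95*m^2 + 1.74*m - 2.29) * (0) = 0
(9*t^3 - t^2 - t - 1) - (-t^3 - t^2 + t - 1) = 10*t^3 - 2*t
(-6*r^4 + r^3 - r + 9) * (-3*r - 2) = 18*r^5 + 9*r^4 - 2*r^3 + 3*r^2 - 25*r - 18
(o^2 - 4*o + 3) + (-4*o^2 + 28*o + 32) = -3*o^2 + 24*o + 35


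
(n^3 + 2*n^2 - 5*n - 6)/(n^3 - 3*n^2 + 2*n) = (n^2 + 4*n + 3)/(n*(n - 1))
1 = 1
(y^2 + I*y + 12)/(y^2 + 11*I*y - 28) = (y - 3*I)/(y + 7*I)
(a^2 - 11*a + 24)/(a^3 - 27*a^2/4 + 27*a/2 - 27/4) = 4*(a - 8)/(4*a^2 - 15*a + 9)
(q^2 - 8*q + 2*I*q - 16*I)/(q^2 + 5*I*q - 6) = (q - 8)/(q + 3*I)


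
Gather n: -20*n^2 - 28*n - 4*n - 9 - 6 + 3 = -20*n^2 - 32*n - 12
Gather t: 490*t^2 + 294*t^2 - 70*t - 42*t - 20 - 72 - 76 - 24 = 784*t^2 - 112*t - 192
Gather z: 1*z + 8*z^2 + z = 8*z^2 + 2*z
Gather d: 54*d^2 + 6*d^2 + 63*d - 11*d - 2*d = 60*d^2 + 50*d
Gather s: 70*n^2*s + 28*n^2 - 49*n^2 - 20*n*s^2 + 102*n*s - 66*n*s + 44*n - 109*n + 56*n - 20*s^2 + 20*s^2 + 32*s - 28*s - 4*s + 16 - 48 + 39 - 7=-21*n^2 - 20*n*s^2 - 9*n + s*(70*n^2 + 36*n)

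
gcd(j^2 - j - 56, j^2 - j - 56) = j^2 - j - 56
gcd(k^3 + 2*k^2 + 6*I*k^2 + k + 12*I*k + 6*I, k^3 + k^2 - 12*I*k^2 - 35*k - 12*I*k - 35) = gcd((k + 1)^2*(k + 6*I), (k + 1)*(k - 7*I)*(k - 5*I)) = k + 1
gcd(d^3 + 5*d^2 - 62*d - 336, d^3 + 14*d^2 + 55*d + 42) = d^2 + 13*d + 42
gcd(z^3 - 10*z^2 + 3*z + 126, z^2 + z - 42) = z - 6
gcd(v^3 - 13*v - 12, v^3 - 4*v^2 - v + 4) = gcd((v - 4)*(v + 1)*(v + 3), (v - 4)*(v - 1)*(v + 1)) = v^2 - 3*v - 4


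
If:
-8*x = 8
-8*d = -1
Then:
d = 1/8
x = -1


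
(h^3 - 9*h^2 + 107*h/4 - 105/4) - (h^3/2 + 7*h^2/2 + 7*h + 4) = h^3/2 - 25*h^2/2 + 79*h/4 - 121/4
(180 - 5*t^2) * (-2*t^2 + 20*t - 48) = 10*t^4 - 100*t^3 - 120*t^2 + 3600*t - 8640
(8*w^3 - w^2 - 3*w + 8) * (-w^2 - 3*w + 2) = -8*w^5 - 23*w^4 + 22*w^3 - w^2 - 30*w + 16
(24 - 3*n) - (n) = 24 - 4*n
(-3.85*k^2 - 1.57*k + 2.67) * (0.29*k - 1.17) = -1.1165*k^3 + 4.0492*k^2 + 2.6112*k - 3.1239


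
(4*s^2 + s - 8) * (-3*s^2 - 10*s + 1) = -12*s^4 - 43*s^3 + 18*s^2 + 81*s - 8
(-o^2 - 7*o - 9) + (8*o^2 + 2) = 7*o^2 - 7*o - 7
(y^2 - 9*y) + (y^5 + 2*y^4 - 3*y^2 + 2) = y^5 + 2*y^4 - 2*y^2 - 9*y + 2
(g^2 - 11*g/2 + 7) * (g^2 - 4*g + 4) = g^4 - 19*g^3/2 + 33*g^2 - 50*g + 28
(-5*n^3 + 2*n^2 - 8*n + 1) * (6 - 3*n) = 15*n^4 - 36*n^3 + 36*n^2 - 51*n + 6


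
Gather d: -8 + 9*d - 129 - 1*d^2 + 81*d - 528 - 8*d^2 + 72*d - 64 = -9*d^2 + 162*d - 729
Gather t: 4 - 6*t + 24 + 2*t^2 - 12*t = 2*t^2 - 18*t + 28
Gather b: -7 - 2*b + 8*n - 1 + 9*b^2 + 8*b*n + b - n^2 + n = 9*b^2 + b*(8*n - 1) - n^2 + 9*n - 8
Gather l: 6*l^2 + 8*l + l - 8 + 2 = 6*l^2 + 9*l - 6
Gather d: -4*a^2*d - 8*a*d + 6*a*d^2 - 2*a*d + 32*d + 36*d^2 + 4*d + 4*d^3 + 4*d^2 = 4*d^3 + d^2*(6*a + 40) + d*(-4*a^2 - 10*a + 36)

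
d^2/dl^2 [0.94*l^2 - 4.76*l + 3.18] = 1.88000000000000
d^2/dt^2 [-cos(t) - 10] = cos(t)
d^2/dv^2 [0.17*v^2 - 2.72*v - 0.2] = 0.340000000000000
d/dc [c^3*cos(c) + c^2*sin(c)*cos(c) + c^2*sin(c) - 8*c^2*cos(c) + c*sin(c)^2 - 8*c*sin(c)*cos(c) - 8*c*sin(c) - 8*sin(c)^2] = -c^3*sin(c) + 8*c^2*sin(c) + 4*c^2*cos(c) + c^2*cos(2*c) + 2*c*sin(c) + 2*c*sin(2*c) - 24*c*cos(c) - 8*c*cos(2*c) - 8*sin(c) - 12*sin(2*c) - cos(2*c)/2 + 1/2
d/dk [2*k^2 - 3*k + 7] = 4*k - 3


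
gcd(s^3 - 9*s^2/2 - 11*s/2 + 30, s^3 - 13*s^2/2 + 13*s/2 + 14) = s - 4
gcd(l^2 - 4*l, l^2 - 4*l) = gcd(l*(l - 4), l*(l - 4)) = l^2 - 4*l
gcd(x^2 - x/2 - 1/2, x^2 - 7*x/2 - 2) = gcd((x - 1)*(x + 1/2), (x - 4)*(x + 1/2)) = x + 1/2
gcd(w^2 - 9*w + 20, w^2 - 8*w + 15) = w - 5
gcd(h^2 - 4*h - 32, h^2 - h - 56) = h - 8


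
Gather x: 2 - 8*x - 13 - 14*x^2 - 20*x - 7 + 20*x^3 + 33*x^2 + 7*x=20*x^3 + 19*x^2 - 21*x - 18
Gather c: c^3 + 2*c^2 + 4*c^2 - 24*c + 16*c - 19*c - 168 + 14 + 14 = c^3 + 6*c^2 - 27*c - 140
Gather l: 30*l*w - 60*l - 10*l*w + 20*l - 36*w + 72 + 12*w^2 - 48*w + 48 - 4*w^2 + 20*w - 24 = l*(20*w - 40) + 8*w^2 - 64*w + 96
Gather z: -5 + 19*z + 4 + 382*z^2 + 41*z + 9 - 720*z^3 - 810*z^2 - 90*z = -720*z^3 - 428*z^2 - 30*z + 8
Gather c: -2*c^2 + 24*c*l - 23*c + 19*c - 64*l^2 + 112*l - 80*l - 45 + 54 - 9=-2*c^2 + c*(24*l - 4) - 64*l^2 + 32*l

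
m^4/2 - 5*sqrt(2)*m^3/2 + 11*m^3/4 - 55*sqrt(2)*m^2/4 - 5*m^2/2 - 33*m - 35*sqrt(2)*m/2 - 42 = (m/2 + sqrt(2)/2)*(m + 2)*(m + 7/2)*(m - 6*sqrt(2))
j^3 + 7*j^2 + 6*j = j*(j + 1)*(j + 6)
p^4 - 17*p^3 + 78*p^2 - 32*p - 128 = (p - 8)^2*(p - 2)*(p + 1)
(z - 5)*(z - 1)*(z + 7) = z^3 + z^2 - 37*z + 35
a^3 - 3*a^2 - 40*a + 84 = (a - 7)*(a - 2)*(a + 6)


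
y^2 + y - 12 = (y - 3)*(y + 4)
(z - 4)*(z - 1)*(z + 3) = z^3 - 2*z^2 - 11*z + 12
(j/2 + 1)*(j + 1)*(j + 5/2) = j^3/2 + 11*j^2/4 + 19*j/4 + 5/2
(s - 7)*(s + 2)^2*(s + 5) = s^4 + 2*s^3 - 39*s^2 - 148*s - 140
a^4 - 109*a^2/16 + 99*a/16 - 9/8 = (a - 2)*(a - 3/4)*(a - 1/4)*(a + 3)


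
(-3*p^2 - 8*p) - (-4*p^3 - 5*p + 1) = 4*p^3 - 3*p^2 - 3*p - 1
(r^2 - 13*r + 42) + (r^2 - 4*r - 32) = 2*r^2 - 17*r + 10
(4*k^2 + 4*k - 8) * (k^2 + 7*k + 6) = 4*k^4 + 32*k^3 + 44*k^2 - 32*k - 48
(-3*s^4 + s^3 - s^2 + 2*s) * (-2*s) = 6*s^5 - 2*s^4 + 2*s^3 - 4*s^2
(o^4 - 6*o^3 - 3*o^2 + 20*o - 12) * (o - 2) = o^5 - 8*o^4 + 9*o^3 + 26*o^2 - 52*o + 24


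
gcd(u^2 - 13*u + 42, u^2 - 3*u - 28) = u - 7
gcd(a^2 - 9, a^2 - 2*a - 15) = a + 3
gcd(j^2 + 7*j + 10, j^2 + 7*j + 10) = j^2 + 7*j + 10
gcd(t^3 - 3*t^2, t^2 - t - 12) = 1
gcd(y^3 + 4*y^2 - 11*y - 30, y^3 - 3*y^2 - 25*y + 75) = y^2 + 2*y - 15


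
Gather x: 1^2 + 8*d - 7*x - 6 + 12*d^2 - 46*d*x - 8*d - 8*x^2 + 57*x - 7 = 12*d^2 - 8*x^2 + x*(50 - 46*d) - 12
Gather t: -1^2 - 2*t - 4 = -2*t - 5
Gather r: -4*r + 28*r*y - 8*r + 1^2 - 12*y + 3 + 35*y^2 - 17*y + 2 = r*(28*y - 12) + 35*y^2 - 29*y + 6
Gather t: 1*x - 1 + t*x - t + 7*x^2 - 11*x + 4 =t*(x - 1) + 7*x^2 - 10*x + 3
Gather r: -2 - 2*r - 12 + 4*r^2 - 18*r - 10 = 4*r^2 - 20*r - 24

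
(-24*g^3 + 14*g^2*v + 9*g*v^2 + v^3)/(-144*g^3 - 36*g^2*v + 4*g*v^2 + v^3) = (-g + v)/(-6*g + v)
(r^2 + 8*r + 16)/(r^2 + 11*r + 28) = (r + 4)/(r + 7)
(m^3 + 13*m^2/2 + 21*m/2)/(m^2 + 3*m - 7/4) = 2*m*(m + 3)/(2*m - 1)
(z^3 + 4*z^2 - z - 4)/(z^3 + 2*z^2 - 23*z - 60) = (z^2 - 1)/(z^2 - 2*z - 15)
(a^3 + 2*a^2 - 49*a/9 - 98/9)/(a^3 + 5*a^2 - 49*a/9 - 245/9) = (a + 2)/(a + 5)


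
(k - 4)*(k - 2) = k^2 - 6*k + 8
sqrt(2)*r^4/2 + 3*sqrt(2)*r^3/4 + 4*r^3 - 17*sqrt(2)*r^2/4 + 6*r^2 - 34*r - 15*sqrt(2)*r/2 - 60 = (r - 3)*(r + 5/2)*(r + 4*sqrt(2))*(sqrt(2)*r/2 + sqrt(2))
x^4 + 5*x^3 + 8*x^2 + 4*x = x*(x + 1)*(x + 2)^2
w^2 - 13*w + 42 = (w - 7)*(w - 6)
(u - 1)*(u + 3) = u^2 + 2*u - 3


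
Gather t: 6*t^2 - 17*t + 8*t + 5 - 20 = 6*t^2 - 9*t - 15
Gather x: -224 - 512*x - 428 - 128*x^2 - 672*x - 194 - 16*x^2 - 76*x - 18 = -144*x^2 - 1260*x - 864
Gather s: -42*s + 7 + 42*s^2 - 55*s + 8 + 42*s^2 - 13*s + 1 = 84*s^2 - 110*s + 16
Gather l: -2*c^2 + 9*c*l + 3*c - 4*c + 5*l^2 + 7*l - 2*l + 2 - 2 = -2*c^2 - c + 5*l^2 + l*(9*c + 5)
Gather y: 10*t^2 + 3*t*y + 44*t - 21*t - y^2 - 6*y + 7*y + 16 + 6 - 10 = 10*t^2 + 23*t - y^2 + y*(3*t + 1) + 12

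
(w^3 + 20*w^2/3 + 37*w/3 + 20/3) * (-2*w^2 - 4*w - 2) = -2*w^5 - 52*w^4/3 - 160*w^3/3 - 76*w^2 - 154*w/3 - 40/3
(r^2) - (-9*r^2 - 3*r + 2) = 10*r^2 + 3*r - 2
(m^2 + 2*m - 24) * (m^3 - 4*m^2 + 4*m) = m^5 - 2*m^4 - 28*m^3 + 104*m^2 - 96*m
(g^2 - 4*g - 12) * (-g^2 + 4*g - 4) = -g^4 + 8*g^3 - 8*g^2 - 32*g + 48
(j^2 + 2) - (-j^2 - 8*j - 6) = 2*j^2 + 8*j + 8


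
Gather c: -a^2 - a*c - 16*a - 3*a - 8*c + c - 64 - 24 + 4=-a^2 - 19*a + c*(-a - 7) - 84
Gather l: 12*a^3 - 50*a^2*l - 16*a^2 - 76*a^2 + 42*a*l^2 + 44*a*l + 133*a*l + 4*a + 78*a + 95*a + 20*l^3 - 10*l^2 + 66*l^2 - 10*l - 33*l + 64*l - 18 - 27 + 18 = 12*a^3 - 92*a^2 + 177*a + 20*l^3 + l^2*(42*a + 56) + l*(-50*a^2 + 177*a + 21) - 27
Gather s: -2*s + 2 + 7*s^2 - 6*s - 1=7*s^2 - 8*s + 1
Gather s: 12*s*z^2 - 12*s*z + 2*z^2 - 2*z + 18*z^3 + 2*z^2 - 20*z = s*(12*z^2 - 12*z) + 18*z^3 + 4*z^2 - 22*z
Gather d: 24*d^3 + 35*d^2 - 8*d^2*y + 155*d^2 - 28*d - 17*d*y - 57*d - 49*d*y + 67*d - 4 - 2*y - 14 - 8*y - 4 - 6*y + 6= 24*d^3 + d^2*(190 - 8*y) + d*(-66*y - 18) - 16*y - 16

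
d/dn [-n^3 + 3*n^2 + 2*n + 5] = -3*n^2 + 6*n + 2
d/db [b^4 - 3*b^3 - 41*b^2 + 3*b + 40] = 4*b^3 - 9*b^2 - 82*b + 3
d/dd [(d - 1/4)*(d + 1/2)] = 2*d + 1/4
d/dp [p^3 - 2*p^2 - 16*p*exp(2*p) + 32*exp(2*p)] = 3*p^2 - 32*p*exp(2*p) - 4*p + 48*exp(2*p)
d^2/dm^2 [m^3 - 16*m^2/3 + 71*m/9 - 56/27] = 6*m - 32/3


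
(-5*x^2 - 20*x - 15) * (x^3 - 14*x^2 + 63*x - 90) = -5*x^5 + 50*x^4 - 50*x^3 - 600*x^2 + 855*x + 1350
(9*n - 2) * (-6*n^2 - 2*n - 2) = -54*n^3 - 6*n^2 - 14*n + 4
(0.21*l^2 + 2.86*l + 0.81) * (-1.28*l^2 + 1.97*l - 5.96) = -0.2688*l^4 - 3.2471*l^3 + 3.3458*l^2 - 15.4499*l - 4.8276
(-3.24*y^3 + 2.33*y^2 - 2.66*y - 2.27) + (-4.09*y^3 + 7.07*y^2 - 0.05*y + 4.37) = -7.33*y^3 + 9.4*y^2 - 2.71*y + 2.1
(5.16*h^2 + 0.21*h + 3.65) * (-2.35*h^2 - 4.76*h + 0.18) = -12.126*h^4 - 25.0551*h^3 - 8.6483*h^2 - 17.3362*h + 0.657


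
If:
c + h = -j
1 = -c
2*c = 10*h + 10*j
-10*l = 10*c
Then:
No Solution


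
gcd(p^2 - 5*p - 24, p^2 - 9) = p + 3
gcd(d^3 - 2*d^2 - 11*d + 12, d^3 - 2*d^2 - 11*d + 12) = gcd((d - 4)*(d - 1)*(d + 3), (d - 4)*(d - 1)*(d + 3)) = d^3 - 2*d^2 - 11*d + 12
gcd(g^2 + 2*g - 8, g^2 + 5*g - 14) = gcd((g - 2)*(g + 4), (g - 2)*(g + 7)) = g - 2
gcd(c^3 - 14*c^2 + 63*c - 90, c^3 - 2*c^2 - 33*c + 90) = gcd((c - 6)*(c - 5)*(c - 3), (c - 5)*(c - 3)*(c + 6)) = c^2 - 8*c + 15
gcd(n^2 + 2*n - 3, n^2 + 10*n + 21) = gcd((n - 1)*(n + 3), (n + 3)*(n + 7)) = n + 3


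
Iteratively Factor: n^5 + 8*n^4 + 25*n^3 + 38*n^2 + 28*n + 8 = (n + 2)*(n^4 + 6*n^3 + 13*n^2 + 12*n + 4) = (n + 2)^2*(n^3 + 4*n^2 + 5*n + 2) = (n + 2)^3*(n^2 + 2*n + 1) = (n + 1)*(n + 2)^3*(n + 1)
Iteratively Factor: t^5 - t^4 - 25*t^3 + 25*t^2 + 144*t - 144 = (t - 3)*(t^4 + 2*t^3 - 19*t^2 - 32*t + 48) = (t - 3)*(t - 1)*(t^3 + 3*t^2 - 16*t - 48) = (t - 3)*(t - 1)*(t + 3)*(t^2 - 16) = (t - 3)*(t - 1)*(t + 3)*(t + 4)*(t - 4)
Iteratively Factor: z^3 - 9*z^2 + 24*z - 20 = (z - 5)*(z^2 - 4*z + 4) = (z - 5)*(z - 2)*(z - 2)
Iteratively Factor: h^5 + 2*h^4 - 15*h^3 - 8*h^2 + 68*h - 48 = (h + 4)*(h^4 - 2*h^3 - 7*h^2 + 20*h - 12) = (h - 2)*(h + 4)*(h^3 - 7*h + 6) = (h - 2)^2*(h + 4)*(h^2 + 2*h - 3) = (h - 2)^2*(h + 3)*(h + 4)*(h - 1)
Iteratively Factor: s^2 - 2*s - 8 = (s - 4)*(s + 2)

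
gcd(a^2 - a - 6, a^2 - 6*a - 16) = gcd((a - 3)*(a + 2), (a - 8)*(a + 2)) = a + 2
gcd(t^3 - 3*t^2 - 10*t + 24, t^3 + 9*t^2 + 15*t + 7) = 1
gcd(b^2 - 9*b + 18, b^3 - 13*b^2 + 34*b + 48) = b - 6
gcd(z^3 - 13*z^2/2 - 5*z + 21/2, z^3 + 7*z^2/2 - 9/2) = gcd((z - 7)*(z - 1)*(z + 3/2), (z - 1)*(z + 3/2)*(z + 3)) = z^2 + z/2 - 3/2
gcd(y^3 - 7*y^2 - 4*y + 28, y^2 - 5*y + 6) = y - 2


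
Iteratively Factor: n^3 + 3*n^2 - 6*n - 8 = (n + 1)*(n^2 + 2*n - 8) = (n - 2)*(n + 1)*(n + 4)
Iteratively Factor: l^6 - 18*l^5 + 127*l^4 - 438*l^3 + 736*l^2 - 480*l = (l - 4)*(l^5 - 14*l^4 + 71*l^3 - 154*l^2 + 120*l) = (l - 4)*(l - 2)*(l^4 - 12*l^3 + 47*l^2 - 60*l) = (l - 4)*(l - 3)*(l - 2)*(l^3 - 9*l^2 + 20*l) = l*(l - 4)*(l - 3)*(l - 2)*(l^2 - 9*l + 20) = l*(l - 5)*(l - 4)*(l - 3)*(l - 2)*(l - 4)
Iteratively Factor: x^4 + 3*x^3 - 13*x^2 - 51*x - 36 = (x + 1)*(x^3 + 2*x^2 - 15*x - 36) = (x + 1)*(x + 3)*(x^2 - x - 12) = (x + 1)*(x + 3)^2*(x - 4)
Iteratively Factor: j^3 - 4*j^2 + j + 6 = (j - 3)*(j^2 - j - 2) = (j - 3)*(j - 2)*(j + 1)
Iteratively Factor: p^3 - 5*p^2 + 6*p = (p)*(p^2 - 5*p + 6) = p*(p - 2)*(p - 3)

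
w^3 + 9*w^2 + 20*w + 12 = (w + 1)*(w + 2)*(w + 6)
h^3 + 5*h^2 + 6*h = h*(h + 2)*(h + 3)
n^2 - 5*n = n*(n - 5)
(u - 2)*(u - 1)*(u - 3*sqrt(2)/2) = u^3 - 3*u^2 - 3*sqrt(2)*u^2/2 + 2*u + 9*sqrt(2)*u/2 - 3*sqrt(2)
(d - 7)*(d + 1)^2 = d^3 - 5*d^2 - 13*d - 7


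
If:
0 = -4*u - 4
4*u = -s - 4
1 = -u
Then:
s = 0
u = -1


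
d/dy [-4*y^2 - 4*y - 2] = -8*y - 4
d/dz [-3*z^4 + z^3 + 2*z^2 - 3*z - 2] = -12*z^3 + 3*z^2 + 4*z - 3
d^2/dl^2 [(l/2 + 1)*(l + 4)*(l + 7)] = 3*l + 13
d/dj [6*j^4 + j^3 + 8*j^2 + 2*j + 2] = 24*j^3 + 3*j^2 + 16*j + 2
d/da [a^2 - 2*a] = 2*a - 2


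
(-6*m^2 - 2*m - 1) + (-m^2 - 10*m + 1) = -7*m^2 - 12*m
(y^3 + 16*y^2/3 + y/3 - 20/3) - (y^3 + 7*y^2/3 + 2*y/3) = 3*y^2 - y/3 - 20/3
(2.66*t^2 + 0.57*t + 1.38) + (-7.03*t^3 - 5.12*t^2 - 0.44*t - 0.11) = -7.03*t^3 - 2.46*t^2 + 0.13*t + 1.27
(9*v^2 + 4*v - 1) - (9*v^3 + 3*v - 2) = -9*v^3 + 9*v^2 + v + 1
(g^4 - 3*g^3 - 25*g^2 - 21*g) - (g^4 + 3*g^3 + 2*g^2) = -6*g^3 - 27*g^2 - 21*g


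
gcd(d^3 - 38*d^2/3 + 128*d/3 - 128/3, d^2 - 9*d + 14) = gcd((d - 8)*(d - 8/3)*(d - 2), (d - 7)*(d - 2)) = d - 2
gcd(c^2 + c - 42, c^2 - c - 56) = c + 7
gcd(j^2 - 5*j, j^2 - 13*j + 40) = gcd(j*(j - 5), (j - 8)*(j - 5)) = j - 5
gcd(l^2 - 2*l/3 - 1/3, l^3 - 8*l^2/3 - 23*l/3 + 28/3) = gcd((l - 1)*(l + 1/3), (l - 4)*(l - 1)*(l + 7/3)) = l - 1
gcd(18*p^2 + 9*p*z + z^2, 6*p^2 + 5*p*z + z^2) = 3*p + z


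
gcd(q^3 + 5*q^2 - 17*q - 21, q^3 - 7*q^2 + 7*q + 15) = q^2 - 2*q - 3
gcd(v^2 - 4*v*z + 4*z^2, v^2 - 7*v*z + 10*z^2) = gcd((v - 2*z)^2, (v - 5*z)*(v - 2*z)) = -v + 2*z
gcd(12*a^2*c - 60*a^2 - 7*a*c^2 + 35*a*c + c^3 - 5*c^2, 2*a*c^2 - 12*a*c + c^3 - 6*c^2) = 1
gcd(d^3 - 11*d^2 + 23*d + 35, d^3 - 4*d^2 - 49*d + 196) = d - 7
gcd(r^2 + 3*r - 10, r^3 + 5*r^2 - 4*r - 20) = r^2 + 3*r - 10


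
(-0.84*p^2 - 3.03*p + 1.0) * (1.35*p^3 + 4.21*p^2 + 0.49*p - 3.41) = -1.134*p^5 - 7.6269*p^4 - 11.8179*p^3 + 5.5897*p^2 + 10.8223*p - 3.41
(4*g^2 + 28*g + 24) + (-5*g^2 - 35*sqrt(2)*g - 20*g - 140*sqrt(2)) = -g^2 - 35*sqrt(2)*g + 8*g - 140*sqrt(2) + 24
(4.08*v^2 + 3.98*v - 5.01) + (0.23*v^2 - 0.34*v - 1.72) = 4.31*v^2 + 3.64*v - 6.73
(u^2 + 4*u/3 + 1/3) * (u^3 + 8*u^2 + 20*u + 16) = u^5 + 28*u^4/3 + 31*u^3 + 136*u^2/3 + 28*u + 16/3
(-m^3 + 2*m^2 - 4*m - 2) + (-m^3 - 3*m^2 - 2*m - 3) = -2*m^3 - m^2 - 6*m - 5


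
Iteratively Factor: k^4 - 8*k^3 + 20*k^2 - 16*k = (k)*(k^3 - 8*k^2 + 20*k - 16) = k*(k - 2)*(k^2 - 6*k + 8) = k*(k - 4)*(k - 2)*(k - 2)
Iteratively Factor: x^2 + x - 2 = (x - 1)*(x + 2)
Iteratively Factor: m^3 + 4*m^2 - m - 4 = (m + 1)*(m^2 + 3*m - 4) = (m + 1)*(m + 4)*(m - 1)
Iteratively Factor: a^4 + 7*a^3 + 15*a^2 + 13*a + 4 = (a + 1)*(a^3 + 6*a^2 + 9*a + 4) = (a + 1)^2*(a^2 + 5*a + 4) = (a + 1)^2*(a + 4)*(a + 1)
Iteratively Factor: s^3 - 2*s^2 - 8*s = (s - 4)*(s^2 + 2*s) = (s - 4)*(s + 2)*(s)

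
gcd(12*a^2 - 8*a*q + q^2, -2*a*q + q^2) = -2*a + q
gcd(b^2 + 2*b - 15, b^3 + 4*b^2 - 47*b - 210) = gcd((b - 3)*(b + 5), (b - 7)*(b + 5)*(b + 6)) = b + 5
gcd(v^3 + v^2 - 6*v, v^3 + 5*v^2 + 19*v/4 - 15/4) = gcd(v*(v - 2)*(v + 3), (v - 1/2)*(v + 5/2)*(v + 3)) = v + 3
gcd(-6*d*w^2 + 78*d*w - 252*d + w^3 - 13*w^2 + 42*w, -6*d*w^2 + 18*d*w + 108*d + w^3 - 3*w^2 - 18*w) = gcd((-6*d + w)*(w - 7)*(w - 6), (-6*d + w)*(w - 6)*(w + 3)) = -6*d*w + 36*d + w^2 - 6*w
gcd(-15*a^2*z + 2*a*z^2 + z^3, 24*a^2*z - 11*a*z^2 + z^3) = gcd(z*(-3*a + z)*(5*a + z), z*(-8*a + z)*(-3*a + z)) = -3*a*z + z^2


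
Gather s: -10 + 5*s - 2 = 5*s - 12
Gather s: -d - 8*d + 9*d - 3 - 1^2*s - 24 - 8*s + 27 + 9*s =0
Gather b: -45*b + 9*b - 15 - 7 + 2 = -36*b - 20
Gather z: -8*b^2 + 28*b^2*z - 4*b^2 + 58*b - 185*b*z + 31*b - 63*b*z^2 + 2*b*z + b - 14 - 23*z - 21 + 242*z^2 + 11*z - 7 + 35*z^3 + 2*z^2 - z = -12*b^2 + 90*b + 35*z^3 + z^2*(244 - 63*b) + z*(28*b^2 - 183*b - 13) - 42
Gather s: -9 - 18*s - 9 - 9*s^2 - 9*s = -9*s^2 - 27*s - 18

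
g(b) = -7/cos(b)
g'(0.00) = 0.00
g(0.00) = -7.00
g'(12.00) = 5.27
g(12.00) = -8.30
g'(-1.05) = 24.53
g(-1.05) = -14.07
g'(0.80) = -10.35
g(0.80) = -10.05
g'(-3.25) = -0.77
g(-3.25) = 7.04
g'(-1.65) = 1114.68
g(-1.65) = 88.47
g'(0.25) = -1.84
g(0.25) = -7.22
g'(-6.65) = 2.88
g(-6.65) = -7.50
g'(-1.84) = 95.39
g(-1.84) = 26.32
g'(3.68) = 4.87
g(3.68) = 8.15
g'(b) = -7*sin(b)/cos(b)^2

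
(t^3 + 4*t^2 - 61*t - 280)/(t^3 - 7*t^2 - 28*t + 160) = (t + 7)/(t - 4)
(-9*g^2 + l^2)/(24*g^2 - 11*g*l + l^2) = (-3*g - l)/(8*g - l)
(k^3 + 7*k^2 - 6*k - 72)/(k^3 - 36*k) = (k^2 + k - 12)/(k*(k - 6))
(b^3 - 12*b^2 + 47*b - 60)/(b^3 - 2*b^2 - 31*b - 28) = (-b^3 + 12*b^2 - 47*b + 60)/(-b^3 + 2*b^2 + 31*b + 28)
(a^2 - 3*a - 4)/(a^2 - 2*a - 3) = (a - 4)/(a - 3)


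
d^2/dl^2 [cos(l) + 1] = -cos(l)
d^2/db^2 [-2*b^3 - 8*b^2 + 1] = -12*b - 16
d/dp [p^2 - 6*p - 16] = 2*p - 6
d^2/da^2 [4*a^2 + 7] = 8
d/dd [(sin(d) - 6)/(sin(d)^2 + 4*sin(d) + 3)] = (12*sin(d) + cos(d)^2 + 26)*cos(d)/(sin(d)^2 + 4*sin(d) + 3)^2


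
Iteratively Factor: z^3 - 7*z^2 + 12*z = (z - 4)*(z^2 - 3*z) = (z - 4)*(z - 3)*(z)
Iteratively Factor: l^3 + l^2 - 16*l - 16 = (l + 4)*(l^2 - 3*l - 4) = (l + 1)*(l + 4)*(l - 4)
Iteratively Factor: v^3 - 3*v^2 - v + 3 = (v + 1)*(v^2 - 4*v + 3) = (v - 3)*(v + 1)*(v - 1)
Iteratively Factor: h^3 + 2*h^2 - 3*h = (h - 1)*(h^2 + 3*h) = (h - 1)*(h + 3)*(h)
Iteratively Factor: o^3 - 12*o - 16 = (o + 2)*(o^2 - 2*o - 8) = (o + 2)^2*(o - 4)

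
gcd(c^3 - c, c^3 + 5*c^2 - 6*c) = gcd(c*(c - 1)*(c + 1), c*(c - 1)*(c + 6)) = c^2 - c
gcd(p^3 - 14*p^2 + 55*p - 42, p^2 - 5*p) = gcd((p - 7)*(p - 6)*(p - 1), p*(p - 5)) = 1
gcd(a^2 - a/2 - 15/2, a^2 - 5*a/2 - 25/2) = a + 5/2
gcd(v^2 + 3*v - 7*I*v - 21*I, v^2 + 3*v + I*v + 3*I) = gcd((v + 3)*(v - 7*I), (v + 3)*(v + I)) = v + 3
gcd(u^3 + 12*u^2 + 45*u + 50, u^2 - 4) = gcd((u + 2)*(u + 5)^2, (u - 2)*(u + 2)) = u + 2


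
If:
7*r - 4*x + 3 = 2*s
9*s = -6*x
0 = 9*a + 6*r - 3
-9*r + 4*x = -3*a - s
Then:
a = -29/27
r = 19/9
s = -40/9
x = 20/3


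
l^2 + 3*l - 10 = (l - 2)*(l + 5)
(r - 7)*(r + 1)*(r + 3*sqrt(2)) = r^3 - 6*r^2 + 3*sqrt(2)*r^2 - 18*sqrt(2)*r - 7*r - 21*sqrt(2)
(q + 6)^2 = q^2 + 12*q + 36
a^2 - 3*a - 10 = (a - 5)*(a + 2)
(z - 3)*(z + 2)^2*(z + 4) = z^4 + 5*z^3 - 4*z^2 - 44*z - 48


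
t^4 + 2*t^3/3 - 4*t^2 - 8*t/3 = t*(t - 2)*(t + 2/3)*(t + 2)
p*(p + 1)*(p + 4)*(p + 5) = p^4 + 10*p^3 + 29*p^2 + 20*p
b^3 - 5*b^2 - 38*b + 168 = (b - 7)*(b - 4)*(b + 6)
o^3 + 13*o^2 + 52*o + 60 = (o + 2)*(o + 5)*(o + 6)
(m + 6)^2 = m^2 + 12*m + 36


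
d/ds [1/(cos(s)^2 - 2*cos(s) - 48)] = 2*(cos(s) - 1)*sin(s)/(sin(s)^2 + 2*cos(s) + 47)^2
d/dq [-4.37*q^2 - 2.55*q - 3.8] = -8.74*q - 2.55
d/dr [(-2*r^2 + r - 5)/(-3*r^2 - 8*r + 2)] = 19*(r^2 - 2*r - 2)/(9*r^4 + 48*r^3 + 52*r^2 - 32*r + 4)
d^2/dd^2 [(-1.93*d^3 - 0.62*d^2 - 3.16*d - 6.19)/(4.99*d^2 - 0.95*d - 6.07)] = (5.6843418860808e-14*d^5 - 283.6472*d^3 - 1104.24198*d^2 - 824.8869*d - 395.39788)/(124.251499*d^6 - 70.965285*d^5 - 439.920396*d^4 + 171.791635*d^3 + 535.133628*d^2 - 105.007965*d - 223.648543)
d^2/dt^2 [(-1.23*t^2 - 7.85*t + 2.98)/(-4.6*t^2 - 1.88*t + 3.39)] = (-2.8421709430404e-14*t^4 + 310.93792*t^3 - 263.25708*t^2 + 579.85116*t + 14.324542)/(97.336*t^6 + 119.3424*t^5 - 166.42248*t^4 - 169.255648*t^3 + 122.646132*t^2 + 64.815444*t - 38.958219)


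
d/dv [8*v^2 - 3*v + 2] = 16*v - 3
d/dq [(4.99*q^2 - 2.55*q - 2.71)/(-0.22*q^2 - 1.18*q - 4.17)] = (-6.4492*q^2 - 42.809*q + 7.4357)/(0.0484*q^4 + 0.5192*q^3 + 3.2272*q^2 + 9.8412*q + 17.3889)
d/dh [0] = 0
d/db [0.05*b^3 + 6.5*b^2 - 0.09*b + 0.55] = 0.15*b^2 + 13.0*b - 0.09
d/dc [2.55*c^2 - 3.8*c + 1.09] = 5.1*c - 3.8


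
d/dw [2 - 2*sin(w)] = -2*cos(w)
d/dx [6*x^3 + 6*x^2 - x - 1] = 18*x^2 + 12*x - 1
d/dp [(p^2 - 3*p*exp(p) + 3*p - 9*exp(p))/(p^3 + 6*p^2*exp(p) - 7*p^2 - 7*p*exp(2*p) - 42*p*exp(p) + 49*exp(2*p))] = ((p^2 - 3*p*exp(p) + 3*p - 9*exp(p))*(-6*p^2*exp(p) - 3*p^2 + 14*p*exp(2*p) + 30*p*exp(p) + 14*p - 91*exp(2*p) + 42*exp(p)) + (-3*p*exp(p) + 2*p - 12*exp(p) + 3)*(p^3 + 6*p^2*exp(p) - 7*p^2 - 7*p*exp(2*p) - 42*p*exp(p) + 49*exp(2*p)))/(p^3 + 6*p^2*exp(p) - 7*p^2 - 7*p*exp(2*p) - 42*p*exp(p) + 49*exp(2*p))^2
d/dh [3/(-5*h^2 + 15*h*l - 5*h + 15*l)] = 3*(2*h - 3*l + 1)/(5*(h^2 - 3*h*l + h - 3*l)^2)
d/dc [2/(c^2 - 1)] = -4*c/(c^2 - 1)^2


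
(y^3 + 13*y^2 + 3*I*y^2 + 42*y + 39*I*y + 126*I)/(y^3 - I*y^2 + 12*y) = (y^2 + 13*y + 42)/(y*(y - 4*I))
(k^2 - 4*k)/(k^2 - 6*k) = (k - 4)/(k - 6)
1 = 1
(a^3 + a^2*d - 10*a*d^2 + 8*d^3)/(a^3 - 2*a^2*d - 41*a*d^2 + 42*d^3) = (a^2 + 2*a*d - 8*d^2)/(a^2 - a*d - 42*d^2)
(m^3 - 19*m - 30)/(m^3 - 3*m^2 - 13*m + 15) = (m + 2)/(m - 1)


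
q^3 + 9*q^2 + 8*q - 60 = (q - 2)*(q + 5)*(q + 6)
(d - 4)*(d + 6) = d^2 + 2*d - 24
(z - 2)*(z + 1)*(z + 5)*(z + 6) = z^4 + 10*z^3 + 17*z^2 - 52*z - 60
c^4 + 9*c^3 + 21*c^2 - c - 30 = (c - 1)*(c + 2)*(c + 3)*(c + 5)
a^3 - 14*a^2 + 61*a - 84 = (a - 7)*(a - 4)*(a - 3)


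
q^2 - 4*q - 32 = (q - 8)*(q + 4)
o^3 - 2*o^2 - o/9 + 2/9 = (o - 2)*(o - 1/3)*(o + 1/3)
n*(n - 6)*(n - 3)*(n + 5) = n^4 - 4*n^3 - 27*n^2 + 90*n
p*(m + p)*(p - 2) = m*p^2 - 2*m*p + p^3 - 2*p^2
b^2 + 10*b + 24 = (b + 4)*(b + 6)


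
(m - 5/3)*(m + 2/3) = m^2 - m - 10/9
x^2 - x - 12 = (x - 4)*(x + 3)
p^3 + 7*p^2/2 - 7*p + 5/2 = (p - 1)*(p - 1/2)*(p + 5)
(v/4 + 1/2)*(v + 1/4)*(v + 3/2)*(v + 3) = v^4/4 + 27*v^3/16 + 121*v^2/32 + 99*v/32 + 9/16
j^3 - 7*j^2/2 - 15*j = j*(j - 6)*(j + 5/2)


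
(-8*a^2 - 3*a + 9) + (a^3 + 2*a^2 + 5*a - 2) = a^3 - 6*a^2 + 2*a + 7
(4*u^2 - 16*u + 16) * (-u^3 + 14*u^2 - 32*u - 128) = -4*u^5 + 72*u^4 - 368*u^3 + 224*u^2 + 1536*u - 2048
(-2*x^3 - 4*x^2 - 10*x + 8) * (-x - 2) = 2*x^4 + 8*x^3 + 18*x^2 + 12*x - 16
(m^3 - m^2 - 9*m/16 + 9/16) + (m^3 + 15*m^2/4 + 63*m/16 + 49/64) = 2*m^3 + 11*m^2/4 + 27*m/8 + 85/64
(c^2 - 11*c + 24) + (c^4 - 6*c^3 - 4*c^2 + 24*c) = c^4 - 6*c^3 - 3*c^2 + 13*c + 24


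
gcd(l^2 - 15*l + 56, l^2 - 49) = l - 7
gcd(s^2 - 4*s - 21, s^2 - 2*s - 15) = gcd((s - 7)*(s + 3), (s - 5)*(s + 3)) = s + 3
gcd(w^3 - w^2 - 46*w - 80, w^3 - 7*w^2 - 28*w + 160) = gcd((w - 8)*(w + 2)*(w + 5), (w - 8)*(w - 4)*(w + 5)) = w^2 - 3*w - 40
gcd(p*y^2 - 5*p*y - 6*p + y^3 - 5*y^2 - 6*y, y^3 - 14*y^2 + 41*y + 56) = y + 1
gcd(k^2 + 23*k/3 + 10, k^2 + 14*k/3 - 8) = k + 6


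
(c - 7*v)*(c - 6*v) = c^2 - 13*c*v + 42*v^2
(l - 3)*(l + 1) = l^2 - 2*l - 3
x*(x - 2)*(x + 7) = x^3 + 5*x^2 - 14*x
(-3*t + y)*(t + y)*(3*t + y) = -9*t^3 - 9*t^2*y + t*y^2 + y^3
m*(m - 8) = m^2 - 8*m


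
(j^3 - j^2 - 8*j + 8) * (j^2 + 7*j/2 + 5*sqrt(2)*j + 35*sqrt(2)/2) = j^5 + 5*j^4/2 + 5*sqrt(2)*j^4 - 23*j^3/2 + 25*sqrt(2)*j^3/2 - 115*sqrt(2)*j^2/2 - 20*j^2 - 100*sqrt(2)*j + 28*j + 140*sqrt(2)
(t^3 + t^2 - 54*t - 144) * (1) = t^3 + t^2 - 54*t - 144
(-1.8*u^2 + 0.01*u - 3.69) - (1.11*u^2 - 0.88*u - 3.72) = -2.91*u^2 + 0.89*u + 0.0300000000000002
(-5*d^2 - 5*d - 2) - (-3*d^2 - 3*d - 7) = -2*d^2 - 2*d + 5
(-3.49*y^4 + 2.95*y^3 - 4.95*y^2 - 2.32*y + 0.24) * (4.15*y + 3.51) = -14.4835*y^5 - 0.00739999999999874*y^4 - 10.188*y^3 - 27.0025*y^2 - 7.1472*y + 0.8424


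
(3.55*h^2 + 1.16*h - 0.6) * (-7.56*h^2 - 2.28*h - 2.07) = -26.838*h^4 - 16.8636*h^3 - 5.4573*h^2 - 1.0332*h + 1.242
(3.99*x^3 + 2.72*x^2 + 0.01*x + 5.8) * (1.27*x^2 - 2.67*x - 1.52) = 5.0673*x^5 - 7.1989*x^4 - 13.3145*x^3 + 3.2049*x^2 - 15.5012*x - 8.816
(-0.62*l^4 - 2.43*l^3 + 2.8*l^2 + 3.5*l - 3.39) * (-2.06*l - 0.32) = 1.2772*l^5 + 5.2042*l^4 - 4.9904*l^3 - 8.106*l^2 + 5.8634*l + 1.0848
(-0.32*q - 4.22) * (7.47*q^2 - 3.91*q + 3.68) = -2.3904*q^3 - 30.2722*q^2 + 15.3226*q - 15.5296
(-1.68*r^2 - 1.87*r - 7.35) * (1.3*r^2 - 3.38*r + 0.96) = -2.184*r^4 + 3.2474*r^3 - 4.8472*r^2 + 23.0478*r - 7.056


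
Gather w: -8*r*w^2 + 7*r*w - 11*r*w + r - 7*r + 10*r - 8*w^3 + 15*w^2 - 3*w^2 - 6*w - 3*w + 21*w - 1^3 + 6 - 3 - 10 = 4*r - 8*w^3 + w^2*(12 - 8*r) + w*(12 - 4*r) - 8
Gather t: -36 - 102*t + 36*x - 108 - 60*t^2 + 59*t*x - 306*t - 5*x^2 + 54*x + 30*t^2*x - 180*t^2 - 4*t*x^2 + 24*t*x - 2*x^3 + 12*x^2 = t^2*(30*x - 240) + t*(-4*x^2 + 83*x - 408) - 2*x^3 + 7*x^2 + 90*x - 144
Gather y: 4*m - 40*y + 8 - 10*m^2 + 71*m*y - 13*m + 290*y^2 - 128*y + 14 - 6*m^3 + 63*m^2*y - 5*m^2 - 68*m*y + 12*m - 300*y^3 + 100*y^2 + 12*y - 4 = -6*m^3 - 15*m^2 + 3*m - 300*y^3 + 390*y^2 + y*(63*m^2 + 3*m - 156) + 18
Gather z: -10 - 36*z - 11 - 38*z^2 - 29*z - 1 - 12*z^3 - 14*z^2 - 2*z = -12*z^3 - 52*z^2 - 67*z - 22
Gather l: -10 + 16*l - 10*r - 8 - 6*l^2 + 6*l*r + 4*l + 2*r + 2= -6*l^2 + l*(6*r + 20) - 8*r - 16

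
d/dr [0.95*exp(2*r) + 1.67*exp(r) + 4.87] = (1.9*exp(r) + 1.67)*exp(r)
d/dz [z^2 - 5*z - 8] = 2*z - 5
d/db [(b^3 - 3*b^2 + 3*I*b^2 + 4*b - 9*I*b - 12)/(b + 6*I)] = (2*b^3 + b^2*(-3 + 21*I) + 36*b*(-1 - I) + 66 + 24*I)/(b^2 + 12*I*b - 36)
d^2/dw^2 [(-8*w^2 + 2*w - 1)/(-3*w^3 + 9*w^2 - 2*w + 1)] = 2*(72*w^6 - 54*w^5 + 72*w^4 - 54*w^3 + 9*w^2 + 9*w - 1)/(27*w^9 - 243*w^8 + 783*w^7 - 1080*w^6 + 684*w^5 - 387*w^4 + 125*w^3 - 39*w^2 + 6*w - 1)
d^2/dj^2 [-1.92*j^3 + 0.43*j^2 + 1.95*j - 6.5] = 0.86 - 11.52*j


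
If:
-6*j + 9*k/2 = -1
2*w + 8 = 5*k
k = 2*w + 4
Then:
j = 11/12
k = 1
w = -3/2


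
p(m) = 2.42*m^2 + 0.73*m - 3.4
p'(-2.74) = -12.53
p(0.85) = -1.03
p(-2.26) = 7.31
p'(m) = 4.84*m + 0.73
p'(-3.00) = -13.79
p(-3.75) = 27.89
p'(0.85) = 4.84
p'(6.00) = 29.77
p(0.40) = -2.72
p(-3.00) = 16.19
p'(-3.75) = -17.42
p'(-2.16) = -9.72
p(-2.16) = 6.31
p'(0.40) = 2.67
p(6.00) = 88.10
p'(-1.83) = -8.13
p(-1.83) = 3.37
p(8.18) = 164.50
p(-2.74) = 12.77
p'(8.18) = 40.32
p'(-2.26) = -10.21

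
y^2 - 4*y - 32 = (y - 8)*(y + 4)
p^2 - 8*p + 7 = (p - 7)*(p - 1)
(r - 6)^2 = r^2 - 12*r + 36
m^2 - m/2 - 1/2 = (m - 1)*(m + 1/2)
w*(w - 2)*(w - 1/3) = w^3 - 7*w^2/3 + 2*w/3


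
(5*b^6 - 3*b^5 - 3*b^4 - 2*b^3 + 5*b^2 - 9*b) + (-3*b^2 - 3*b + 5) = 5*b^6 - 3*b^5 - 3*b^4 - 2*b^3 + 2*b^2 - 12*b + 5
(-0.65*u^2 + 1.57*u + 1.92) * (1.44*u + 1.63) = -0.936*u^3 + 1.2013*u^2 + 5.3239*u + 3.1296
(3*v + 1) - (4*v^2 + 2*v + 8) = -4*v^2 + v - 7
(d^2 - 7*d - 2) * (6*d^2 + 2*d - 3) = 6*d^4 - 40*d^3 - 29*d^2 + 17*d + 6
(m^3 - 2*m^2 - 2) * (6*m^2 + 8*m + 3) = 6*m^5 - 4*m^4 - 13*m^3 - 18*m^2 - 16*m - 6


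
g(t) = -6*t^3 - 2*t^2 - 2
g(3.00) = -182.00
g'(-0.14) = 0.21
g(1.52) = -27.69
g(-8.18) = 3148.24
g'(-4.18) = -297.78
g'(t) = -18*t^2 - 4*t = 2*t*(-9*t - 2)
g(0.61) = -4.11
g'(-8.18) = -1171.70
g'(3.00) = -174.00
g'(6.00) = -672.00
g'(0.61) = -9.14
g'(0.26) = -2.26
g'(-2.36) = -90.81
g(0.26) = -2.24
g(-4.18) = 401.26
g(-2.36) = 65.73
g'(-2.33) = -88.40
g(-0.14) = -2.02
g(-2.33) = 63.04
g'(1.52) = -47.67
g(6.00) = -1370.00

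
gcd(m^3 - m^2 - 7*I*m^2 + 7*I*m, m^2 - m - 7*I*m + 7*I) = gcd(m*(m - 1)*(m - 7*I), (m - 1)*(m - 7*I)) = m^2 + m*(-1 - 7*I) + 7*I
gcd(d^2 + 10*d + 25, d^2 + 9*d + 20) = d + 5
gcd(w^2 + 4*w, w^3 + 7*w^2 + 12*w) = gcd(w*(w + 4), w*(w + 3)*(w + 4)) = w^2 + 4*w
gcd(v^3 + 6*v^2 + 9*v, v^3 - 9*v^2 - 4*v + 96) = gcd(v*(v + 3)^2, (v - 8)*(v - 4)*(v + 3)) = v + 3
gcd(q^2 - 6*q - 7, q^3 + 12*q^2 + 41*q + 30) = q + 1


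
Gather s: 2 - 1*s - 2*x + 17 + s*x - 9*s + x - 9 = s*(x - 10) - x + 10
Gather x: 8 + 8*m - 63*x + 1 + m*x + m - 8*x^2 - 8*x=9*m - 8*x^2 + x*(m - 71) + 9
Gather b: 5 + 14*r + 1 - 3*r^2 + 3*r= -3*r^2 + 17*r + 6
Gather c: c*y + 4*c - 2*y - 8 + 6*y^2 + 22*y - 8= c*(y + 4) + 6*y^2 + 20*y - 16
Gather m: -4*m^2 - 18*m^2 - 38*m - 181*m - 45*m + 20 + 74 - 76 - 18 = -22*m^2 - 264*m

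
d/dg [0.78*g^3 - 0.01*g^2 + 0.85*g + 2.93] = 2.34*g^2 - 0.02*g + 0.85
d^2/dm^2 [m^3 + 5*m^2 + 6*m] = 6*m + 10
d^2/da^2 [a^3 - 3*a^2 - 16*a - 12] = 6*a - 6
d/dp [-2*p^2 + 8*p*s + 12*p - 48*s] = -4*p + 8*s + 12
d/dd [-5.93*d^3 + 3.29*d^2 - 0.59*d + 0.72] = -17.79*d^2 + 6.58*d - 0.59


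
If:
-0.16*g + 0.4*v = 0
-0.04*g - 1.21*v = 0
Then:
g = 0.00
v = 0.00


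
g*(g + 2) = g^2 + 2*g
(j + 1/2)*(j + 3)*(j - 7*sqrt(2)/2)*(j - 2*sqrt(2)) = j^4 - 11*sqrt(2)*j^3/2 + 7*j^3/2 - 77*sqrt(2)*j^2/4 + 31*j^2/2 - 33*sqrt(2)*j/4 + 49*j + 21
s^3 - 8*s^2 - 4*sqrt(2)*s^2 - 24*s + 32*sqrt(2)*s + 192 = (s - 8)*(s - 6*sqrt(2))*(s + 2*sqrt(2))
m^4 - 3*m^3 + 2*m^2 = m^2*(m - 2)*(m - 1)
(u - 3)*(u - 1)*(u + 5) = u^3 + u^2 - 17*u + 15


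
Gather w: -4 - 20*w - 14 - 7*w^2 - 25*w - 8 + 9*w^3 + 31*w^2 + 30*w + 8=9*w^3 + 24*w^2 - 15*w - 18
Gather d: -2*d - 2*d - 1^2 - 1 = -4*d - 2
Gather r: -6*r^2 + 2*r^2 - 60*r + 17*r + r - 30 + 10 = -4*r^2 - 42*r - 20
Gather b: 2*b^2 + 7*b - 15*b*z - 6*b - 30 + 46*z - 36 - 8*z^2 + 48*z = 2*b^2 + b*(1 - 15*z) - 8*z^2 + 94*z - 66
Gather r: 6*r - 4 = 6*r - 4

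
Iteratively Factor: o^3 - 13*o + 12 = (o - 1)*(o^2 + o - 12) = (o - 3)*(o - 1)*(o + 4)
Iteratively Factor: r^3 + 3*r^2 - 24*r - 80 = (r + 4)*(r^2 - r - 20) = (r - 5)*(r + 4)*(r + 4)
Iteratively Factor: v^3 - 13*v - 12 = (v + 1)*(v^2 - v - 12) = (v + 1)*(v + 3)*(v - 4)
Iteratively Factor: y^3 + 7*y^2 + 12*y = (y + 4)*(y^2 + 3*y) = y*(y + 4)*(y + 3)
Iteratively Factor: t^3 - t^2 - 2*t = (t - 2)*(t^2 + t) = t*(t - 2)*(t + 1)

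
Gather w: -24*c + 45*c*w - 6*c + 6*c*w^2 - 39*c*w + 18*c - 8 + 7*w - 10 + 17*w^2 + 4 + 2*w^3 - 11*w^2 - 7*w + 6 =6*c*w - 12*c + 2*w^3 + w^2*(6*c + 6) - 8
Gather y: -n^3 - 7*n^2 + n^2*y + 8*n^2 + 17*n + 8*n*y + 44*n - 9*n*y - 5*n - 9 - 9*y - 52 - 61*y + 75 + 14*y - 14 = -n^3 + n^2 + 56*n + y*(n^2 - n - 56)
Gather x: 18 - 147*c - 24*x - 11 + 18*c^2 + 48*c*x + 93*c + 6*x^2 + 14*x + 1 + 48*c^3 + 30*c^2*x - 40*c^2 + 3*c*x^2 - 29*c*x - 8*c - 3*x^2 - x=48*c^3 - 22*c^2 - 62*c + x^2*(3*c + 3) + x*(30*c^2 + 19*c - 11) + 8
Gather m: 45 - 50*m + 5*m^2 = 5*m^2 - 50*m + 45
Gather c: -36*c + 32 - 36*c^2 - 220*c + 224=-36*c^2 - 256*c + 256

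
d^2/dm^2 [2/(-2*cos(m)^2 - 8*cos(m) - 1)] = 8*(4*sin(m)^4 - 16*sin(m)^2 - 17*cos(m) + 3*cos(3*m) - 19)/(-2*sin(m)^2 + 8*cos(m) + 3)^3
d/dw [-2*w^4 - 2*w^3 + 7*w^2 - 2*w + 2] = -8*w^3 - 6*w^2 + 14*w - 2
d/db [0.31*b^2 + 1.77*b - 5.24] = 0.62*b + 1.77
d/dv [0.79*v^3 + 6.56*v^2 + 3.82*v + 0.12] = 2.37*v^2 + 13.12*v + 3.82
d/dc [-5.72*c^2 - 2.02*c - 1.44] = -11.44*c - 2.02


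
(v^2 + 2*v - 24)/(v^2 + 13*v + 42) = (v - 4)/(v + 7)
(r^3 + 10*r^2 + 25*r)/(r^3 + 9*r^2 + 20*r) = (r + 5)/(r + 4)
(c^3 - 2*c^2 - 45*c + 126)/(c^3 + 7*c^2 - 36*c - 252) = (c - 3)/(c + 6)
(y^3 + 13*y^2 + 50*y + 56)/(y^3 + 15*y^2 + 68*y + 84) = (y + 4)/(y + 6)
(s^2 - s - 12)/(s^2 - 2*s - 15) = (s - 4)/(s - 5)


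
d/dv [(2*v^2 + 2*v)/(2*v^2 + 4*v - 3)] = 2*(2*v^2 - 6*v - 3)/(4*v^4 + 16*v^3 + 4*v^2 - 24*v + 9)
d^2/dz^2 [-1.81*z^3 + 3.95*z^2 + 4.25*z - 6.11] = 7.9 - 10.86*z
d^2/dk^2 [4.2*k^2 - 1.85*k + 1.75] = 8.40000000000000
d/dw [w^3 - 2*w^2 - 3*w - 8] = 3*w^2 - 4*w - 3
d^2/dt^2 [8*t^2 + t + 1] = 16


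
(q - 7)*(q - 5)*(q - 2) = q^3 - 14*q^2 + 59*q - 70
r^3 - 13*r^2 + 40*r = r*(r - 8)*(r - 5)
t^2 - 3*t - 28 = (t - 7)*(t + 4)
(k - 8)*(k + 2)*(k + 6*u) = k^3 + 6*k^2*u - 6*k^2 - 36*k*u - 16*k - 96*u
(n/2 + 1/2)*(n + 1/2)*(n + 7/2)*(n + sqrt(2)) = n^4/2 + sqrt(2)*n^3/2 + 5*n^3/2 + 23*n^2/8 + 5*sqrt(2)*n^2/2 + 7*n/8 + 23*sqrt(2)*n/8 + 7*sqrt(2)/8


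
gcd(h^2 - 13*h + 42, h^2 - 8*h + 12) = h - 6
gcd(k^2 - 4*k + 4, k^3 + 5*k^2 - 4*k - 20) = k - 2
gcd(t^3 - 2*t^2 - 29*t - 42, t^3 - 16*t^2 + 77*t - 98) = t - 7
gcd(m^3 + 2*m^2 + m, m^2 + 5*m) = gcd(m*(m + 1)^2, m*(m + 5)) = m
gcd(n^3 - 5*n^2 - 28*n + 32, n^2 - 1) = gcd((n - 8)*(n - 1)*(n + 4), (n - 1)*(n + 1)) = n - 1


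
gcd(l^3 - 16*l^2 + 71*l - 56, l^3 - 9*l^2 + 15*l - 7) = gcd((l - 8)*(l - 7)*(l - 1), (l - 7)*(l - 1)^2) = l^2 - 8*l + 7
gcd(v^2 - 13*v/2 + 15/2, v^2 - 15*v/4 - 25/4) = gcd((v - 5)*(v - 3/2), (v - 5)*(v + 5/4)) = v - 5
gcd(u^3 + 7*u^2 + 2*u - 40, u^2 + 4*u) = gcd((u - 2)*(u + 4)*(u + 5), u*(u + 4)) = u + 4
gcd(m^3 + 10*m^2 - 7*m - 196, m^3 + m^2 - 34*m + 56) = m^2 + 3*m - 28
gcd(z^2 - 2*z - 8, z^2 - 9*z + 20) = z - 4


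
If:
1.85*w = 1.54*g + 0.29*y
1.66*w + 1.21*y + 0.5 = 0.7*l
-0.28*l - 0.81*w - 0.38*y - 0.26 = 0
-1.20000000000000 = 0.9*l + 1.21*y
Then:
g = 0.32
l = -0.29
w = 0.14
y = -0.78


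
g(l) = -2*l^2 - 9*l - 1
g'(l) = -4*l - 9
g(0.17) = -2.59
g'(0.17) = -9.68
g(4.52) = -82.54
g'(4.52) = -27.08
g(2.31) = -32.46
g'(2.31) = -18.24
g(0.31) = -3.98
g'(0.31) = -10.24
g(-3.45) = 6.24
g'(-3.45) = 4.80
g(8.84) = -236.85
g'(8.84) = -44.36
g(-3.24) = 7.16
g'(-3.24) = 3.96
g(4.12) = -72.03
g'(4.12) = -25.48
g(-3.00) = 8.00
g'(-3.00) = 3.00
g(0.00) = -1.00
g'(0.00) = -9.00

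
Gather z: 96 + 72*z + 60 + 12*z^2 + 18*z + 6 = 12*z^2 + 90*z + 162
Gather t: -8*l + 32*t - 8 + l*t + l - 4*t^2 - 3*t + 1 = -7*l - 4*t^2 + t*(l + 29) - 7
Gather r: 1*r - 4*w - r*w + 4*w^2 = r*(1 - w) + 4*w^2 - 4*w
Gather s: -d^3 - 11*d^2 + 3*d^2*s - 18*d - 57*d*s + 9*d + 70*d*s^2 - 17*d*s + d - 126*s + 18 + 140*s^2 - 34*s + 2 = -d^3 - 11*d^2 - 8*d + s^2*(70*d + 140) + s*(3*d^2 - 74*d - 160) + 20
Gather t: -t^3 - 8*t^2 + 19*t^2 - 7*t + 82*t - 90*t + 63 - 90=-t^3 + 11*t^2 - 15*t - 27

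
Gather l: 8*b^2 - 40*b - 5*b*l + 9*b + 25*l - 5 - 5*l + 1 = 8*b^2 - 31*b + l*(20 - 5*b) - 4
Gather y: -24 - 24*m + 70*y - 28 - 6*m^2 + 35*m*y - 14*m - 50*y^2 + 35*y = -6*m^2 - 38*m - 50*y^2 + y*(35*m + 105) - 52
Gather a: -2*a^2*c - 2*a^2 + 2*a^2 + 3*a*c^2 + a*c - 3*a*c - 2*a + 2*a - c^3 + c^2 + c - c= -2*a^2*c + a*(3*c^2 - 2*c) - c^3 + c^2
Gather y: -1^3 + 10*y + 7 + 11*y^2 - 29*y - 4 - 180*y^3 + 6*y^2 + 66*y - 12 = -180*y^3 + 17*y^2 + 47*y - 10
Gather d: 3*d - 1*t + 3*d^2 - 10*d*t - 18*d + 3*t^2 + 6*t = 3*d^2 + d*(-10*t - 15) + 3*t^2 + 5*t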